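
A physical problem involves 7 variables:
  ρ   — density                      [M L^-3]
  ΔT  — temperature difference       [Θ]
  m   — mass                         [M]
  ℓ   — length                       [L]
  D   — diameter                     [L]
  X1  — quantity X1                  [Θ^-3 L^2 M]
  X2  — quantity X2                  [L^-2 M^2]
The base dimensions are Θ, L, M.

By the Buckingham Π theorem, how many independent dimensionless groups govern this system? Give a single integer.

Dimensional matrix (Θ×L×M by ρ×ΔT×m×ℓ×D×X1×X2):
  Θ: [ 0  1  0  0  0 -3  0]
  L: [-3  0  0  1  1  2 -2]
  M: [ 1  0  1  0  0  1  2]
Row reduction gives pivot columns ρ,ΔT,m; rank = 3
n=7, r=3 ⇒ 4 dimensionless groups

4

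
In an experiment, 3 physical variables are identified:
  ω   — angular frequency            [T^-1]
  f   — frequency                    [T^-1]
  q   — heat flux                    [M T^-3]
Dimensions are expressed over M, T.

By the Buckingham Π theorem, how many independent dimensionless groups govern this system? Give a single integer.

1

Exponent matrix [M,T] × [ω,f,q]:
  M: [ 0  0  1]
  T: [-1 -1 -3]
Echelon form has 2 nonzero rows (pivots: ω,q)
n=3, r=2 ⇒ 1 dimensionless group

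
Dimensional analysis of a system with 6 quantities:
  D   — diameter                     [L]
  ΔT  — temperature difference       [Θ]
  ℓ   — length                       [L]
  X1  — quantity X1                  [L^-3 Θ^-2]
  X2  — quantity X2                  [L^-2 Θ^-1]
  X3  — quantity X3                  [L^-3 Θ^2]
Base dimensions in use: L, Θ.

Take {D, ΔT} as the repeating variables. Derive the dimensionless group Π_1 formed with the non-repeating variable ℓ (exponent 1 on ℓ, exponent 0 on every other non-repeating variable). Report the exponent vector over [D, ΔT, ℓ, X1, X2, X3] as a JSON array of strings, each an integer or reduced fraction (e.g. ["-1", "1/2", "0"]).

Write exponents as rows L,Θ / cols D,ΔT,ℓ,X1,X2,X3:
  L: [ 1  0  1 -3 -2 -3]
  Θ: [ 0  1  0 -2 -1  2]
Row reduction gives pivot columns D,ΔT; rank = 2
Pivot set = {D,ΔT}, free = {ℓ,X1,X2,X3}
RREF:
  r0: [   1    0    1   -3   -2   -3]
  r1: [   0    1    0   -2   -1    2]
Fix exponent of ℓ at 1, X1 at 0, X2 at 0, X3 at 0; solve each RREF row for its pivot's exponent:
  r0: exp(D) + (1)·1 = 0 ⇒ exp(D) = -1
  r1: exp(ΔT) + (0)·1 = 0 ⇒ exp(ΔT) = 0
Π_1 = D^-1 · ℓ

["-1", "0", "1", "0", "0", "0"]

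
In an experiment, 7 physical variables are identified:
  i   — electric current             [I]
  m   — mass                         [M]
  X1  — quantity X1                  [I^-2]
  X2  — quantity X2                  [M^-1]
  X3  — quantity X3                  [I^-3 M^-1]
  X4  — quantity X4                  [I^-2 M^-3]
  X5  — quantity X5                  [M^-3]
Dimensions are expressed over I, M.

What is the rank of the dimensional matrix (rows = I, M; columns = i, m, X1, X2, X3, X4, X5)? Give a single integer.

Dimensional matrix (I×M by i×m×X1×X2×X3×X4×X5):
  I: [ 1  0 -2  0 -3 -2  0]
  M: [ 0  1  0 -1 -1 -3 -3]
RREF → pivots at {i,m} ⇒ r = 2

2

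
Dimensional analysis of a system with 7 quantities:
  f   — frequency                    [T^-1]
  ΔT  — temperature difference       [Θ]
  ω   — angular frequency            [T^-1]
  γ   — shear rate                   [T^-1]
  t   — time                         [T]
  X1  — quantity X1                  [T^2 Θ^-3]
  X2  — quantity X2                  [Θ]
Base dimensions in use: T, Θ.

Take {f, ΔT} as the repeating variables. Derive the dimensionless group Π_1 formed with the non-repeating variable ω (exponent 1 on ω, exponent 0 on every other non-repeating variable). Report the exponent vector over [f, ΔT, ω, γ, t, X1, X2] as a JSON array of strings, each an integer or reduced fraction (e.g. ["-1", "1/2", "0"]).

Dimensional matrix (T×Θ by f×ΔT×ω×γ×t×X1×X2):
  T: [-1  0 -1 -1  1  2  0]
  Θ: [ 0  1  0  0  0 -3  1]
Echelon form has 2 nonzero rows (pivots: f,ΔT)
Pivot set = {f,ΔT}, free = {ω,γ,t,X1,X2}
RREF:
  r0: [   1    0    1    1   -1   -2    0]
  r1: [   0    1    0    0    0   -3    1]
Fix exponent of ω at 1, γ at 0, t at 0, X1 at 0, X2 at 0; solve each RREF row for its pivot's exponent:
  r0: exp(f) + (1)·1 = 0 ⇒ exp(f) = -1
  r1: exp(ΔT) + (0)·1 = 0 ⇒ exp(ΔT) = 0
Π_1 = f^-1 · ω

["-1", "0", "1", "0", "0", "0", "0"]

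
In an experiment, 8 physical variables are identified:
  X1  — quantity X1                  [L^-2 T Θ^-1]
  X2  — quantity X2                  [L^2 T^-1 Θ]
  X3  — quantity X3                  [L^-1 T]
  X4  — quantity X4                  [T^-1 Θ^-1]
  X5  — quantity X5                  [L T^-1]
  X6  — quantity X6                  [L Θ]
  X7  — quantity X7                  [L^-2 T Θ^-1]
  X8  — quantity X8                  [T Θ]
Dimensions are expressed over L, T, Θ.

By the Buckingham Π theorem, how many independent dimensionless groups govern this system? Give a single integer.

Exponent matrix [L,T,Θ] × [X1,X2,X3,X4,X5,X6,X7,X8]:
  L: [-2  2 -1  0  1  1 -2  0]
  T: [ 1 -1  1 -1 -1  0  1  1]
  Θ: [-1  1  0 -1  0  1 -1  1]
Echelon form has 2 nonzero rows (pivots: X1,X3)
Π count = n − r = 8 − 2 = 6

6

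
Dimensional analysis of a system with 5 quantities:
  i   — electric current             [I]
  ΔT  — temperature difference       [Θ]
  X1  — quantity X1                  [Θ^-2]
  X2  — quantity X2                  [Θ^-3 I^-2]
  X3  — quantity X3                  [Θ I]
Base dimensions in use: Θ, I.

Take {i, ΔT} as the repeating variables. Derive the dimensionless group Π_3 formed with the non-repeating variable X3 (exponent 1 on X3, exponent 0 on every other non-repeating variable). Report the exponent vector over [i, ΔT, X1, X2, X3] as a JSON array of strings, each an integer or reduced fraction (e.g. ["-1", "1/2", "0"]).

["-1", "-1", "0", "0", "1"]

Dimensional matrix (Θ×I by i×ΔT×X1×X2×X3):
  Θ: [ 0  1 -2 -3  1]
  I: [ 1  0  0 -2  1]
RREF → pivots at {i,ΔT} ⇒ r = 2
Repeat: i,ΔT; free: X1,X2,X3
RREF:
  r0: [   1    0    0   -2    1]
  r1: [   0    1   -2   -3    1]
Fix exponent of X3 at 1, X1 at 0, X2 at 0; solve each RREF row for its pivot's exponent:
  r0: exp(i) + (1)·1 = 0 ⇒ exp(i) = -1
  r1: exp(ΔT) + (1)·1 = 0 ⇒ exp(ΔT) = -1
Π_3 = i^-1 · ΔT^-1 · X3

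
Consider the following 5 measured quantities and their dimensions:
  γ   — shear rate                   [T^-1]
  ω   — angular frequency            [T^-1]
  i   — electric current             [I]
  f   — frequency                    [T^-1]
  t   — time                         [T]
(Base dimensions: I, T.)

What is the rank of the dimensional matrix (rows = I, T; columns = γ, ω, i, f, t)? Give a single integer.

Write exponents as rows I,T / cols γ,ω,i,f,t:
  I: [ 0  0  1  0  0]
  T: [-1 -1  0 -1  1]
RREF → pivots at {γ,i} ⇒ r = 2

2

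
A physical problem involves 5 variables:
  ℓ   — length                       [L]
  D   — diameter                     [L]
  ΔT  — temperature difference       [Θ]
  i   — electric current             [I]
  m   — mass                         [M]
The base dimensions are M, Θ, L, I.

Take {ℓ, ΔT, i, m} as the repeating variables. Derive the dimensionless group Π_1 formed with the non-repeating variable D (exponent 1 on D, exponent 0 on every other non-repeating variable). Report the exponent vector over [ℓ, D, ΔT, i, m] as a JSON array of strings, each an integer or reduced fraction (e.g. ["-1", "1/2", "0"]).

Write exponents as rows M,Θ,L,I / cols ℓ,D,ΔT,i,m:
  M: [ 0  0  0  0  1]
  Θ: [ 0  0  1  0  0]
  L: [ 1  1  0  0  0]
  I: [ 0  0  0  1  0]
RREF → pivots at {ℓ,ΔT,i,m} ⇒ r = 4
Pivot set = {ℓ,ΔT,i,m}, free = {D}
RREF:
  r0: [   1    1    0    0    0]
  r1: [   0    0    1    0    0]
  r2: [   0    0    0    1    0]
  r3: [   0    0    0    0    1]
Fix exponent of D at 1; solve each RREF row for its pivot's exponent:
  r0: exp(ℓ) + (1)·1 = 0 ⇒ exp(ℓ) = -1
  r1: exp(ΔT) + (0)·1 = 0 ⇒ exp(ΔT) = 0
  r2: exp(i) + (0)·1 = 0 ⇒ exp(i) = 0
  r3: exp(m) + (0)·1 = 0 ⇒ exp(m) = 0
Π_1 = ℓ^-1 · D

["-1", "1", "0", "0", "0"]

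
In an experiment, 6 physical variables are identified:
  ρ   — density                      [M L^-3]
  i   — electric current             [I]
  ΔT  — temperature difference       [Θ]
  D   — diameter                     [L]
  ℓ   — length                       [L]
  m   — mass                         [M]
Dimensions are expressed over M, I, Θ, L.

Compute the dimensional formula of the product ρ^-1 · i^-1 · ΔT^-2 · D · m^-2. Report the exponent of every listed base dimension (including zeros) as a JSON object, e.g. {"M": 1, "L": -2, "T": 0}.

{"M": -3, "I": -1, "Θ": -2, "L": 4}

Exponent matrix [M,I,Θ,L] × [ρ,i,ΔT,D,ℓ,m]:
  M: [ 1  0  0  0  0  1]
  I: [ 0  1  0  0  0  0]
  Θ: [ 0  0  1  0  0  0]
  L: [-3  0  0  1  1  0]
  [M]: (-1)·1+(-1)·0+(-2)·0+(1)·0+(-2)·1 = -3
  [I]: (-1)·0+(-1)·1+(-2)·0+(1)·0+(-2)·0 = -1
  [Θ]: (-1)·0+(-1)·0+(-2)·1+(1)·0+(-2)·0 = -2
  [L]: (-1)·-3+(-1)·0+(-2)·0+(1)·1+(-2)·0 = 4
⇒ M^-3 I^-1 Θ^-2 L^4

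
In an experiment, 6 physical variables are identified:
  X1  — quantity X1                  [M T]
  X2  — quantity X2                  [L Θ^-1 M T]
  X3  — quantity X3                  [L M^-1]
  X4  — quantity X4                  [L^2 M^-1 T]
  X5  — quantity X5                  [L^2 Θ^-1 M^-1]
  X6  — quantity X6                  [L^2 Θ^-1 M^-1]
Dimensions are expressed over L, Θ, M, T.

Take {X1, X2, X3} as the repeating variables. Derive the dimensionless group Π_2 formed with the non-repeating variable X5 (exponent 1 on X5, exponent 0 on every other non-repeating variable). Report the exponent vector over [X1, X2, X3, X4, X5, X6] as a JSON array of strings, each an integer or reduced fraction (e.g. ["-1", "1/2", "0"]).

["1", "-1", "-1", "0", "1", "0"]

Exponent matrix [L,Θ,M,T] × [X1,X2,X3,X4,X5,X6]:
  L: [ 0  1  1  2  2  2]
  Θ: [ 0 -1  0  0 -1 -1]
  M: [ 1  1 -1 -1 -1 -1]
  T: [ 1  1  0  1  0  0]
RREF → pivots at {X1,X2,X3} ⇒ r = 3
Repeat: X1,X2,X3; free: X4,X5,X6
RREF:
  r0: [   1    0    0    1   -1   -1]
  r1: [   0    1    0    0    1    1]
  r2: [   0    0    1    2    1    1]
  r3: [   0    0    0    0    0    0]
Fix exponent of X5 at 1, X4 at 0, X6 at 0; solve each RREF row for its pivot's exponent:
  r0: exp(X1) + (-1)·1 = 0 ⇒ exp(X1) = 1
  r1: exp(X2) + (1)·1 = 0 ⇒ exp(X2) = -1
  r2: exp(X3) + (1)·1 = 0 ⇒ exp(X3) = -1
Π_2 = X1 · X2^-1 · X3^-1 · X5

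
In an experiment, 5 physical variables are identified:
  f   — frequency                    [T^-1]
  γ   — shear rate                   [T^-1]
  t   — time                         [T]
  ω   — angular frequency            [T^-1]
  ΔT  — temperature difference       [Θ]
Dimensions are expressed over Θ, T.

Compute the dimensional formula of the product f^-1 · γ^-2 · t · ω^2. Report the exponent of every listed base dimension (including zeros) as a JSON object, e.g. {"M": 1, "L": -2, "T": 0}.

Write exponents as rows Θ,T / cols f,γ,t,ω,ΔT:
  Θ: [ 0  0  0  0  1]
  T: [-1 -1  1 -1  0]
  [Θ]: (-1)·0+(-2)·0+(1)·0+(2)·0 = 0
  [T]: (-1)·-1+(-2)·-1+(1)·1+(2)·-1 = 2
⇒ T^2

{"Θ": 0, "T": 2}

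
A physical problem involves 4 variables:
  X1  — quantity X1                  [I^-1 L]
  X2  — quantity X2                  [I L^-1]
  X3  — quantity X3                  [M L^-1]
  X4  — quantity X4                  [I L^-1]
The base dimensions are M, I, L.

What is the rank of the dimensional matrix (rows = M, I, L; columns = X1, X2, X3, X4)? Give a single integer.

Dimensional matrix (M×I×L by X1×X2×X3×X4):
  M: [ 0  0  1  0]
  I: [-1  1  0  1]
  L: [ 1 -1 -1 -1]
Echelon form has 2 nonzero rows (pivots: X1,X3)

2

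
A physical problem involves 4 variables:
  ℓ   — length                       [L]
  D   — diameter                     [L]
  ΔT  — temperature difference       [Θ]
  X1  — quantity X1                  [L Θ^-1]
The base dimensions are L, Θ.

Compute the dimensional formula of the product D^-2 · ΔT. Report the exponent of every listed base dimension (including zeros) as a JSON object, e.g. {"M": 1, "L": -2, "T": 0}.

{"L": -2, "Θ": 1}

Exponent matrix [L,Θ] × [ℓ,D,ΔT,X1]:
  L: [ 1  1  0  1]
  Θ: [ 0  0  1 -1]
  [L]: (-2)·1+(1)·0 = -2
  [Θ]: (-2)·0+(1)·1 = 1
⇒ L^-2 Θ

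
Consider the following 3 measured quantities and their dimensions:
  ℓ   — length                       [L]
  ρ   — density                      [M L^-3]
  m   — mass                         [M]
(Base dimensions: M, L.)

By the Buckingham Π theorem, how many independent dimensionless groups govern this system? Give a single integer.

Write exponents as rows M,L / cols ℓ,ρ,m:
  M: [ 0  1  1]
  L: [ 1 -3  0]
RREF → pivots at {ℓ,ρ} ⇒ r = 2
Π count = n − r = 3 − 2 = 1

1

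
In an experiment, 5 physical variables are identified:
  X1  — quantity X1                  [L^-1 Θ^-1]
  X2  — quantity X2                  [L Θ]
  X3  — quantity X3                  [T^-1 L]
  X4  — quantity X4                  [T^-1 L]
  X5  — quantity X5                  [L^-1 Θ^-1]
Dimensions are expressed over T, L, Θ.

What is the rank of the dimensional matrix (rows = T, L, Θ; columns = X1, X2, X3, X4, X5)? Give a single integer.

2

Write exponents as rows T,L,Θ / cols X1,X2,X3,X4,X5:
  T: [ 0  0 -1 -1  0]
  L: [-1  1  1  1 -1]
  Θ: [-1  1  0  0 -1]
Row reduction gives pivot columns X1,X3; rank = 2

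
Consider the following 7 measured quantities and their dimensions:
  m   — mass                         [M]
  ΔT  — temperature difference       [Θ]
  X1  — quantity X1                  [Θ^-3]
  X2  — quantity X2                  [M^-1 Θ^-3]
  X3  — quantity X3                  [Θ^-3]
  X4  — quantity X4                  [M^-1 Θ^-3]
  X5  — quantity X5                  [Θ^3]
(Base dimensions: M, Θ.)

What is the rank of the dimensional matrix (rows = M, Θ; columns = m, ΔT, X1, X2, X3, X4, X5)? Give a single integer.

2

Write exponents as rows M,Θ / cols m,ΔT,X1,X2,X3,X4,X5:
  M: [ 1  0  0 -1  0 -1  0]
  Θ: [ 0  1 -3 -3 -3 -3  3]
Row reduction gives pivot columns m,ΔT; rank = 2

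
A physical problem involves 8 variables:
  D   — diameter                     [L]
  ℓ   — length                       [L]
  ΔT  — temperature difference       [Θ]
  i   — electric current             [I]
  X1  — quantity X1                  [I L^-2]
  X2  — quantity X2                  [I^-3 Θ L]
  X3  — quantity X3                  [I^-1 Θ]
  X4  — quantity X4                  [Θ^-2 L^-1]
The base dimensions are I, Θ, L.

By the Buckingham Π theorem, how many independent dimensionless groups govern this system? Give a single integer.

Write exponents as rows I,Θ,L / cols D,ℓ,ΔT,i,X1,X2,X3,X4:
  I: [ 0  0  0  1  1 -3 -1  0]
  Θ: [ 0  0  1  0  0  1  1 -2]
  L: [ 1  1  0  0 -2  1  0 -1]
RREF → pivots at {D,ΔT,i} ⇒ r = 3
n=8, r=3 ⇒ 5 dimensionless groups

5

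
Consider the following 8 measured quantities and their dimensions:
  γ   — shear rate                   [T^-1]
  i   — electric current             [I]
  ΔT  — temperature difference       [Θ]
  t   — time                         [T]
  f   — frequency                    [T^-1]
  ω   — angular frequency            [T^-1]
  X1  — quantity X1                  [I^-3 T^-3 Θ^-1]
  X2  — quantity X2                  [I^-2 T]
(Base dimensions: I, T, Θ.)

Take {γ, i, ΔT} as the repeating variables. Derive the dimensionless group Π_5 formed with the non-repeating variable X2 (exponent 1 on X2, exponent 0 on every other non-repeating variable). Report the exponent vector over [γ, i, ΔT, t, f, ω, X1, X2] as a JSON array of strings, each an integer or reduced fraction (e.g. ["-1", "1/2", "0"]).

Write exponents as rows I,T,Θ / cols γ,i,ΔT,t,f,ω,X1,X2:
  I: [ 0  1  0  0  0  0 -3 -2]
  T: [-1  0  0  1 -1 -1 -3  1]
  Θ: [ 0  0  1  0  0  0 -1  0]
Row reduction gives pivot columns γ,i,ΔT; rank = 3
Repeat: γ,i,ΔT; free: t,f,ω,X1,X2
RREF:
  r0: [   1    0    0   -1    1    1    3   -1]
  r1: [   0    1    0    0    0    0   -3   -2]
  r2: [   0    0    1    0    0    0   -1    0]
Fix exponent of X2 at 1, t at 0, f at 0, ω at 0, X1 at 0; solve each RREF row for its pivot's exponent:
  r0: exp(γ) + (-1)·1 = 0 ⇒ exp(γ) = 1
  r1: exp(i) + (-2)·1 = 0 ⇒ exp(i) = 2
  r2: exp(ΔT) + (0)·1 = 0 ⇒ exp(ΔT) = 0
Π_5 = γ · i^2 · X2

["1", "2", "0", "0", "0", "0", "0", "1"]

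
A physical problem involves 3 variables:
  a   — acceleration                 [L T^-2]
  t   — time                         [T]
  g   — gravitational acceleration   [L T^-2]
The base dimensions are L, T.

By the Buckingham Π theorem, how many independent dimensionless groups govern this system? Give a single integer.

Exponent matrix [L,T] × [a,t,g]:
  L: [ 1  0  1]
  T: [-2  1 -2]
Row reduction gives pivot columns a,t; rank = 2
3 vars − rank 2 = 1 Π group

1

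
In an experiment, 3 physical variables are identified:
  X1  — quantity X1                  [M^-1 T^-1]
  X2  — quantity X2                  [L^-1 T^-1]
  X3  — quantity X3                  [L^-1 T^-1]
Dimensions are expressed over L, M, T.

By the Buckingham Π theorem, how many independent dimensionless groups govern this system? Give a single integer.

Exponent matrix [L,M,T] × [X1,X2,X3]:
  L: [ 0 -1 -1]
  M: [-1  0  0]
  T: [-1 -1 -1]
RREF → pivots at {X1,X2} ⇒ r = 2
n=3, r=2 ⇒ 1 dimensionless group

1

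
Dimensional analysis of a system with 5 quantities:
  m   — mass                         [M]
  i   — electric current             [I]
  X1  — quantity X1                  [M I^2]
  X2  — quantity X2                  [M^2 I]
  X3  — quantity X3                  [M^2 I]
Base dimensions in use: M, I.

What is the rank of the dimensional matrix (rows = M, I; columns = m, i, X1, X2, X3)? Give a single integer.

Write exponents as rows M,I / cols m,i,X1,X2,X3:
  M: [ 1  0  1  2  2]
  I: [ 0  1  2  1  1]
RREF → pivots at {m,i} ⇒ r = 2

2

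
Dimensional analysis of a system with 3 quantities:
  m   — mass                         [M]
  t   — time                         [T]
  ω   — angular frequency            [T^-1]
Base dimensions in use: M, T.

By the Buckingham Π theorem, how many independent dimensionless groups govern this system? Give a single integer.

1

Write exponents as rows M,T / cols m,t,ω:
  M: [ 1  0  0]
  T: [ 0  1 -1]
RREF → pivots at {m,t} ⇒ r = 2
n=3, r=2 ⇒ 1 dimensionless group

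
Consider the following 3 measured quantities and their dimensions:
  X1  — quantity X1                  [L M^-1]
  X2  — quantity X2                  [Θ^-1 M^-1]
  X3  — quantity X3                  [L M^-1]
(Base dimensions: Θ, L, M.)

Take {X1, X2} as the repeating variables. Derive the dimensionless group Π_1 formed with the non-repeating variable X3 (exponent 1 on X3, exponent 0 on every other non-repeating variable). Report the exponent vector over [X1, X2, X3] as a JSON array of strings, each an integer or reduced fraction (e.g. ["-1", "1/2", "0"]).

["-1", "0", "1"]

Write exponents as rows Θ,L,M / cols X1,X2,X3:
  Θ: [ 0 -1  0]
  L: [ 1  0  1]
  M: [-1 -1 -1]
Row reduction gives pivot columns X1,X2; rank = 2
Pivot set = {X1,X2}, free = {X3}
RREF:
  r0: [   1    0    1]
  r1: [   0    1    0]
  r2: [   0    0    0]
Fix exponent of X3 at 1; solve each RREF row for its pivot's exponent:
  r0: exp(X1) + (1)·1 = 0 ⇒ exp(X1) = -1
  r1: exp(X2) + (0)·1 = 0 ⇒ exp(X2) = 0
Π_1 = X1^-1 · X3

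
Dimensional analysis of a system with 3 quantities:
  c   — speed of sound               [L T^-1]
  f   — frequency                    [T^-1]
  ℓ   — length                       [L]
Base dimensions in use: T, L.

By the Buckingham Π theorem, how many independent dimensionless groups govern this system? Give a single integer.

Write exponents as rows T,L / cols c,f,ℓ:
  T: [-1 -1  0]
  L: [ 1  0  1]
RREF → pivots at {c,f} ⇒ r = 2
3 vars − rank 2 = 1 Π group

1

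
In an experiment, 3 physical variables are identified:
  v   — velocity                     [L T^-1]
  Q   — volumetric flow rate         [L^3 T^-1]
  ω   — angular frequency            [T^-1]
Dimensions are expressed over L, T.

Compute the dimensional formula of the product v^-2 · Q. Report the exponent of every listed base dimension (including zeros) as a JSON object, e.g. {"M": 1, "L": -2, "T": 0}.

{"L": 1, "T": 1}

Write exponents as rows L,T / cols v,Q,ω:
  L: [ 1  3  0]
  T: [-1 -1 -1]
  [L]: (-2)·1+(1)·3 = 1
  [T]: (-2)·-1+(1)·-1 = 1
⇒ L T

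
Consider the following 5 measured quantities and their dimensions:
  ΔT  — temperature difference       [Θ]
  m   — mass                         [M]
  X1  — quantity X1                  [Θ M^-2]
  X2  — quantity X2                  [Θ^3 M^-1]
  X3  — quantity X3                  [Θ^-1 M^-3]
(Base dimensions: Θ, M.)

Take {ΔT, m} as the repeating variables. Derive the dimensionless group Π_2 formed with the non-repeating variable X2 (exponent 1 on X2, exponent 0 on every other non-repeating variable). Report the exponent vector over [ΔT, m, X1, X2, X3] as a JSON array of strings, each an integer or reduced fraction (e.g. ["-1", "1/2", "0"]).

["-3", "1", "0", "1", "0"]

Exponent matrix [Θ,M] × [ΔT,m,X1,X2,X3]:
  Θ: [ 1  0  1  3 -1]
  M: [ 0  1 -2 -1 -3]
RREF → pivots at {ΔT,m} ⇒ r = 2
Pivot set = {ΔT,m}, free = {X1,X2,X3}
RREF:
  r0: [   1    0    1    3   -1]
  r1: [   0    1   -2   -1   -3]
Fix exponent of X2 at 1, X1 at 0, X3 at 0; solve each RREF row for its pivot's exponent:
  r0: exp(ΔT) + (3)·1 = 0 ⇒ exp(ΔT) = -3
  r1: exp(m) + (-1)·1 = 0 ⇒ exp(m) = 1
Π_2 = ΔT^-3 · m · X2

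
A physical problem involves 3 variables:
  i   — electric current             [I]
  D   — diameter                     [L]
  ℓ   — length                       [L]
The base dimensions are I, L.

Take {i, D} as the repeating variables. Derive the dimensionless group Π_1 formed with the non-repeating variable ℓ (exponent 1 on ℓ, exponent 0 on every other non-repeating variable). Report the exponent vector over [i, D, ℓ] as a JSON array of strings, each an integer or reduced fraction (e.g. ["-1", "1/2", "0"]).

["0", "-1", "1"]

Write exponents as rows I,L / cols i,D,ℓ:
  I: [ 1  0  0]
  L: [ 0  1  1]
Row reduction gives pivot columns i,D; rank = 2
Pivot set = {i,D}, free = {ℓ}
RREF:
  r0: [   1    0    0]
  r1: [   0    1    1]
Fix exponent of ℓ at 1; solve each RREF row for its pivot's exponent:
  r0: exp(i) + (0)·1 = 0 ⇒ exp(i) = 0
  r1: exp(D) + (1)·1 = 0 ⇒ exp(D) = -1
Π_1 = D^-1 · ℓ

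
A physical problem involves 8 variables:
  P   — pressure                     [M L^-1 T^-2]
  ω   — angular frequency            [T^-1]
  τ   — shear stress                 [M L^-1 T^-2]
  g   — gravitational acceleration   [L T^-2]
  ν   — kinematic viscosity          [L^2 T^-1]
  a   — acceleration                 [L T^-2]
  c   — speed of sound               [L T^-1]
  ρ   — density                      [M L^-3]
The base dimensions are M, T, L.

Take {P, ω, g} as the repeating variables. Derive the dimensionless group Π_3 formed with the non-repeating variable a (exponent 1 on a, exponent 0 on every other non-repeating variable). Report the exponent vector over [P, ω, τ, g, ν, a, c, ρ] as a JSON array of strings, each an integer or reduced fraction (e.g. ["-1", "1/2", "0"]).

["0", "0", "0", "-1", "0", "1", "0", "0"]

Dimensional matrix (M×T×L by P×ω×τ×g×ν×a×c×ρ):
  M: [ 1  0  1  0  0  0  0  1]
  T: [-2 -1 -2 -2 -1 -2 -1  0]
  L: [-1  0 -1  1  2  1  1 -3]
Row reduction gives pivot columns P,ω,g; rank = 3
Pivot set = {P,ω,g}, free = {τ,ν,a,c,ρ}
RREF:
  r0: [   1    0    1    0    0    0    0    1]
  r1: [   0    1    0    0   -3    0   -1    2]
  r2: [   0    0    0    1    2    1    1   -2]
Fix exponent of a at 1, τ at 0, ν at 0, c at 0, ρ at 0; solve each RREF row for its pivot's exponent:
  r0: exp(P) + (0)·1 = 0 ⇒ exp(P) = 0
  r1: exp(ω) + (0)·1 = 0 ⇒ exp(ω) = 0
  r2: exp(g) + (1)·1 = 0 ⇒ exp(g) = -1
Π_3 = g^-1 · a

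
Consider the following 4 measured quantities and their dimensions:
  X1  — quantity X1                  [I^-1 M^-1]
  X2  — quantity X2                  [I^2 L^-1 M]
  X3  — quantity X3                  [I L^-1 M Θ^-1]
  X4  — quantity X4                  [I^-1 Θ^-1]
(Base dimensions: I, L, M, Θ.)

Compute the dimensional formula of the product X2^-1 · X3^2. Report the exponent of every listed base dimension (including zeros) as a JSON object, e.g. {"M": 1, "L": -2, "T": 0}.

{"I": 0, "L": -1, "M": 1, "Θ": -2}

Dimensional matrix (I×L×M×Θ by X1×X2×X3×X4):
  I: [-1  2  1 -1]
  L: [ 0 -1 -1  0]
  M: [-1  1  1  0]
  Θ: [ 0  0 -1 -1]
  [I]: (-1)·2+(2)·1 = 0
  [L]: (-1)·-1+(2)·-1 = -1
  [M]: (-1)·1+(2)·1 = 1
  [Θ]: (-1)·0+(2)·-1 = -2
⇒ L^-1 M Θ^-2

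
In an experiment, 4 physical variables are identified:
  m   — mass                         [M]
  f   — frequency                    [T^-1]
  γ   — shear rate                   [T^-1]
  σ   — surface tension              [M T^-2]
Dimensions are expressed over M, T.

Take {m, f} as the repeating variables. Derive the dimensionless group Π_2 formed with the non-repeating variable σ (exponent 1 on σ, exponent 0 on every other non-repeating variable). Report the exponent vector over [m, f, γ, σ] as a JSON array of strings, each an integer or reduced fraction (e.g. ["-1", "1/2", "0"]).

["-1", "-2", "0", "1"]

Exponent matrix [M,T] × [m,f,γ,σ]:
  M: [ 1  0  0  1]
  T: [ 0 -1 -1 -2]
Row reduction gives pivot columns m,f; rank = 2
Pivot set = {m,f}, free = {γ,σ}
RREF:
  r0: [   1    0    0    1]
  r1: [   0    1    1    2]
Fix exponent of σ at 1, γ at 0; solve each RREF row for its pivot's exponent:
  r0: exp(m) + (1)·1 = 0 ⇒ exp(m) = -1
  r1: exp(f) + (2)·1 = 0 ⇒ exp(f) = -2
Π_2 = m^-1 · f^-2 · σ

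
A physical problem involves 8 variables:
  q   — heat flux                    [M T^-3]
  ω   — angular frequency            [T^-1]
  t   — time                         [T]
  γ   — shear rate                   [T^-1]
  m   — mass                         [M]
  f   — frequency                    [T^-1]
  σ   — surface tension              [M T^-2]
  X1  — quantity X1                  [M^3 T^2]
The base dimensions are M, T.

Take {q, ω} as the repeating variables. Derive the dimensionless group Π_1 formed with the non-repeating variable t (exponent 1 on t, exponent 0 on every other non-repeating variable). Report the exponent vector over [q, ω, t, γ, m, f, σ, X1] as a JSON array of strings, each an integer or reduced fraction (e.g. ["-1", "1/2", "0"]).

["0", "1", "1", "0", "0", "0", "0", "0"]

Write exponents as rows M,T / cols q,ω,t,γ,m,f,σ,X1:
  M: [ 1  0  0  0  1  0  1  3]
  T: [-3 -1  1 -1  0 -1 -2  2]
RREF → pivots at {q,ω} ⇒ r = 2
Pivot set = {q,ω}, free = {t,γ,m,f,σ,X1}
RREF:
  r0: [   1    0    0    0    1    0    1    3]
  r1: [   0    1   -1    1   -3    1   -1  -11]
Fix exponent of t at 1, γ at 0, m at 0, f at 0, σ at 0, X1 at 0; solve each RREF row for its pivot's exponent:
  r0: exp(q) + (0)·1 = 0 ⇒ exp(q) = 0
  r1: exp(ω) + (-1)·1 = 0 ⇒ exp(ω) = 1
Π_1 = ω · t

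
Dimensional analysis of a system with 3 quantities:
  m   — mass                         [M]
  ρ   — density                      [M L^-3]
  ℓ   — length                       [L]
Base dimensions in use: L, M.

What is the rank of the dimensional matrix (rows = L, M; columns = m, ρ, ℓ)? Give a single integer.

Dimensional matrix (L×M by m×ρ×ℓ):
  L: [ 0 -3  1]
  M: [ 1  1  0]
RREF → pivots at {m,ρ} ⇒ r = 2

2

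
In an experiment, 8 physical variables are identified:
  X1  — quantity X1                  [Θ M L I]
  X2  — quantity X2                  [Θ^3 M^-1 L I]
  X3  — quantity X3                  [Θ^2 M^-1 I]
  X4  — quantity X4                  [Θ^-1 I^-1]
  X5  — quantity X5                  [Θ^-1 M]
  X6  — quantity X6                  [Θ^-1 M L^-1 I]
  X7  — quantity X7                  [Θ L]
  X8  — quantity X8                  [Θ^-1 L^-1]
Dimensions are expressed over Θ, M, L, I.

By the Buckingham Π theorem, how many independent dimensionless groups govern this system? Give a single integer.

5

Exponent matrix [Θ,M,L,I] × [X1,X2,X3,X4,X5,X6,X7,X8]:
  Θ: [ 1  3  2 -1 -1 -1  1 -1]
  M: [ 1 -1 -1  0  1  1  0  0]
  L: [ 1  1  0  0  0 -1  1 -1]
  I: [ 1  1  1 -1  0  1  0  0]
Row reduction gives pivot columns X1,X2,X3; rank = 3
8 vars − rank 3 = 5 Π groups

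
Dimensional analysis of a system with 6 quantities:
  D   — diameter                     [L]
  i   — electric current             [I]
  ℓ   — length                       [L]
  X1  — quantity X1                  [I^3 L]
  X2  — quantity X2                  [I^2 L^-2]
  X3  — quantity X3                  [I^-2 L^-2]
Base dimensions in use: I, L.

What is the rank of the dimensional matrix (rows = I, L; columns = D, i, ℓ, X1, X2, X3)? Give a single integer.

Exponent matrix [I,L] × [D,i,ℓ,X1,X2,X3]:
  I: [ 0  1  0  3  2 -2]
  L: [ 1  0  1  1 -2 -2]
Row reduction gives pivot columns D,i; rank = 2

2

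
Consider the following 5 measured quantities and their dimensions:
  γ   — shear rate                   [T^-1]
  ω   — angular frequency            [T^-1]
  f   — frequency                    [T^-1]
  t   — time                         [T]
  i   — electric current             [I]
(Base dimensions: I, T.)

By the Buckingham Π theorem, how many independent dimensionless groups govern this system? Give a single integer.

3

Exponent matrix [I,T] × [γ,ω,f,t,i]:
  I: [ 0  0  0  0  1]
  T: [-1 -1 -1  1  0]
Row reduction gives pivot columns γ,i; rank = 2
5 vars − rank 2 = 3 Π groups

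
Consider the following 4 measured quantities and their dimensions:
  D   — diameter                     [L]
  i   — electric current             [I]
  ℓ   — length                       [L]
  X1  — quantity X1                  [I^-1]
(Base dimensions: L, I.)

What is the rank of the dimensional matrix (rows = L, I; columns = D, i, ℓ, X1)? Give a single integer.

Write exponents as rows L,I / cols D,i,ℓ,X1:
  L: [ 1  0  1  0]
  I: [ 0  1  0 -1]
Row reduction gives pivot columns D,i; rank = 2

2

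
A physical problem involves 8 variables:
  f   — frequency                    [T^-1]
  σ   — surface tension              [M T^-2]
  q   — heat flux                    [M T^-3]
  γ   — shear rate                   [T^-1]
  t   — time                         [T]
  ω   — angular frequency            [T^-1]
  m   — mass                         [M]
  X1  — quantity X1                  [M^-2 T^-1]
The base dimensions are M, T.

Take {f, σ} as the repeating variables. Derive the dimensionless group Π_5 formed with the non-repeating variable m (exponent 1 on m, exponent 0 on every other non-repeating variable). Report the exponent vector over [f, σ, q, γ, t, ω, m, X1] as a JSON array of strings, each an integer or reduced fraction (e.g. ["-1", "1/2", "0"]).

["2", "-1", "0", "0", "0", "0", "1", "0"]

Dimensional matrix (M×T by f×σ×q×γ×t×ω×m×X1):
  M: [ 0  1  1  0  0  0  1 -2]
  T: [-1 -2 -3 -1  1 -1  0 -1]
Row reduction gives pivot columns f,σ; rank = 2
Pivot set = {f,σ}, free = {q,γ,t,ω,m,X1}
RREF:
  r0: [   1    0    1    1   -1    1   -2    5]
  r1: [   0    1    1    0    0    0    1   -2]
Fix exponent of m at 1, q at 0, γ at 0, t at 0, ω at 0, X1 at 0; solve each RREF row for its pivot's exponent:
  r0: exp(f) + (-2)·1 = 0 ⇒ exp(f) = 2
  r1: exp(σ) + (1)·1 = 0 ⇒ exp(σ) = -1
Π_5 = f^2 · σ^-1 · m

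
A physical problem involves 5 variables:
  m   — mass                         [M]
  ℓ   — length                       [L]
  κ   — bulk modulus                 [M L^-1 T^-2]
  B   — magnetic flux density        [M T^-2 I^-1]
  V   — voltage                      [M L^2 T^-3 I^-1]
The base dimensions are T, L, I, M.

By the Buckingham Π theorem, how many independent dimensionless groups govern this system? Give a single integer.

1

Exponent matrix [T,L,I,M] × [m,ℓ,κ,B,V]:
  T: [ 0  0 -2 -2 -3]
  L: [ 0  1 -1  0  2]
  I: [ 0  0  0 -1 -1]
  M: [ 1  0  1  1  1]
Row reduction gives pivot columns m,ℓ,κ,B; rank = 4
5 vars − rank 4 = 1 Π group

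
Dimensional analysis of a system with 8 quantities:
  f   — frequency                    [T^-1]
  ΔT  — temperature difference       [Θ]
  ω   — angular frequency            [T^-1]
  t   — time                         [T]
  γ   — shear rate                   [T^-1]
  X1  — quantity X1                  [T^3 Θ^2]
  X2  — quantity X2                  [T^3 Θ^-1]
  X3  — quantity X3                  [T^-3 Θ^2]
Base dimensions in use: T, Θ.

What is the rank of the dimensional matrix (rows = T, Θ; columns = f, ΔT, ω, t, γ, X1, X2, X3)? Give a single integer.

2

Write exponents as rows T,Θ / cols f,ΔT,ω,t,γ,X1,X2,X3:
  T: [-1  0 -1  1 -1  3  3 -3]
  Θ: [ 0  1  0  0  0  2 -1  2]
Row reduction gives pivot columns f,ΔT; rank = 2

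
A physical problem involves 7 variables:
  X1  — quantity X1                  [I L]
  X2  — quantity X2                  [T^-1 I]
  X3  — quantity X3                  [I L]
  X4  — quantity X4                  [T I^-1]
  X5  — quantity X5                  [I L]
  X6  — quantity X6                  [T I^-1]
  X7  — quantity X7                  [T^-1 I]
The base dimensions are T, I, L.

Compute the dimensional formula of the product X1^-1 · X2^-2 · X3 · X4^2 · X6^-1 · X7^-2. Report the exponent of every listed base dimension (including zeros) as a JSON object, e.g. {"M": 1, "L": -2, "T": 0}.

Exponent matrix [T,I,L] × [X1,X2,X3,X4,X5,X6,X7]:
  T: [ 0 -1  0  1  0  1 -1]
  I: [ 1  1  1 -1  1 -1  1]
  L: [ 1  0  1  0  1  0  0]
  [T]: (-1)·0+(-2)·-1+(1)·0+(2)·1+(-1)·1+(-2)·-1 = 5
  [I]: (-1)·1+(-2)·1+(1)·1+(2)·-1+(-1)·-1+(-2)·1 = -5
  [L]: (-1)·1+(-2)·0+(1)·1+(2)·0+(-1)·0+(-2)·0 = 0
⇒ T^5 I^-5

{"T": 5, "I": -5, "L": 0}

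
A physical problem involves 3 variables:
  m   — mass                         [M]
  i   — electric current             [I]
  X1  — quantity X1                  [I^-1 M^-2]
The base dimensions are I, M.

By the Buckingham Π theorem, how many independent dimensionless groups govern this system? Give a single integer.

Exponent matrix [I,M] × [m,i,X1]:
  I: [ 0  1 -1]
  M: [ 1  0 -2]
Row reduction gives pivot columns m,i; rank = 2
Π count = n − r = 3 − 2 = 1

1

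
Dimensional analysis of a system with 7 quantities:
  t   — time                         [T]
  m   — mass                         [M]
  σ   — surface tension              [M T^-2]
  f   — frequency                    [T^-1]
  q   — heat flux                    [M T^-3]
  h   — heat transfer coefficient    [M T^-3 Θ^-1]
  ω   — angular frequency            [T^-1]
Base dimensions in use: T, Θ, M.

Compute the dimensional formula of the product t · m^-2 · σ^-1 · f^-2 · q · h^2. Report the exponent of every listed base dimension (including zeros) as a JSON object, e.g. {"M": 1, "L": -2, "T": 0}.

Dimensional matrix (T×Θ×M by t×m×σ×f×q×h×ω):
  T: [ 1  0 -2 -1 -3 -3 -1]
  Θ: [ 0  0  0  0  0 -1  0]
  M: [ 0  1  1  0  1  1  0]
  [T]: (1)·1+(-2)·0+(-1)·-2+(-2)·-1+(1)·-3+(2)·-3 = -4
  [Θ]: (1)·0+(-2)·0+(-1)·0+(-2)·0+(1)·0+(2)·-1 = -2
  [M]: (1)·0+(-2)·1+(-1)·1+(-2)·0+(1)·1+(2)·1 = 0
⇒ T^-4 Θ^-2

{"T": -4, "Θ": -2, "M": 0}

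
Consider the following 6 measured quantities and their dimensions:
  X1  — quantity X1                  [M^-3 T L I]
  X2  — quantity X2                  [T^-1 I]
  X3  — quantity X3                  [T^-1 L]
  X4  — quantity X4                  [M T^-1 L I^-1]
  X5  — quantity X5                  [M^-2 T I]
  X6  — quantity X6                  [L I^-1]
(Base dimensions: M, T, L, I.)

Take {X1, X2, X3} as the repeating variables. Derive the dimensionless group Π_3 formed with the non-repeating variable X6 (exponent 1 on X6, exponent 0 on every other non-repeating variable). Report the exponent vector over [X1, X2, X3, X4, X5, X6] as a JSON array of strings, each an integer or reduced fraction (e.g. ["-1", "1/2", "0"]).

Exponent matrix [M,T,L,I] × [X1,X2,X3,X4,X5,X6]:
  M: [-3  0  0  1 -2  0]
  T: [ 1 -1 -1 -1  1  0]
  L: [ 1  0  1  1  0  1]
  I: [ 1  1  0 -1  1 -1]
Echelon form has 3 nonzero rows (pivots: X1,X2,X3)
Pivot set = {X1,X2,X3}, free = {X4,X5,X6}
RREF:
  r0: [   1    0    0 -1/3  2/3    0]
  r1: [   0    1    0 -2/3  1/3   -1]
  r2: [   0    0    1  4/3 -2/3    1]
  r3: [   0    0    0    0    0    0]
Fix exponent of X6 at 1, X4 at 0, X5 at 0; solve each RREF row for its pivot's exponent:
  r0: exp(X1) + (0)·1 = 0 ⇒ exp(X1) = 0
  r1: exp(X2) + (-1)·1 = 0 ⇒ exp(X2) = 1
  r2: exp(X3) + (1)·1 = 0 ⇒ exp(X3) = -1
Π_3 = X2 · X3^-1 · X6

["0", "1", "-1", "0", "0", "1"]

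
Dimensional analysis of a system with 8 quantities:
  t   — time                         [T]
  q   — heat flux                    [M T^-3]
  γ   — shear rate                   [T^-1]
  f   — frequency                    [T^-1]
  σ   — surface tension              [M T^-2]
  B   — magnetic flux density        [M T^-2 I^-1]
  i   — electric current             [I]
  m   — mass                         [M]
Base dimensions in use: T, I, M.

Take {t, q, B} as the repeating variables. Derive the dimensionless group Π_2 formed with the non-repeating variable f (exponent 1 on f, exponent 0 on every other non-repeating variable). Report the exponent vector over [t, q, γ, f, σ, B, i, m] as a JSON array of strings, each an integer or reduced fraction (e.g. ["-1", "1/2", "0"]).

Dimensional matrix (T×I×M by t×q×γ×f×σ×B×i×m):
  T: [ 1 -3 -1 -1 -2 -2  0  0]
  I: [ 0  0  0  0  0 -1  1  0]
  M: [ 0  1  0  0  1  1  0  1]
RREF → pivots at {t,q,B} ⇒ r = 3
Pivot set = {t,q,B}, free = {γ,f,σ,i,m}
RREF:
  r0: [   1    0   -1   -1    1    0    1    3]
  r1: [   0    1    0    0    1    0    1    1]
  r2: [   0    0    0    0    0    1   -1    0]
Fix exponent of f at 1, γ at 0, σ at 0, i at 0, m at 0; solve each RREF row for its pivot's exponent:
  r0: exp(t) + (-1)·1 = 0 ⇒ exp(t) = 1
  r1: exp(q) + (0)·1 = 0 ⇒ exp(q) = 0
  r2: exp(B) + (0)·1 = 0 ⇒ exp(B) = 0
Π_2 = t · f

["1", "0", "0", "1", "0", "0", "0", "0"]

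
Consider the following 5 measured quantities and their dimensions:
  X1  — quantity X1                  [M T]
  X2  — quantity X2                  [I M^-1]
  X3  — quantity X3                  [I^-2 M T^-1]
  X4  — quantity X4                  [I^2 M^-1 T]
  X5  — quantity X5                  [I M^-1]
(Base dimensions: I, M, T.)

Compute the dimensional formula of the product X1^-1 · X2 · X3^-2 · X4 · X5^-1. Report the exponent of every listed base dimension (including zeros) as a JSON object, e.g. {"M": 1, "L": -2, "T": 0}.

Exponent matrix [I,M,T] × [X1,X2,X3,X4,X5]:
  I: [ 0  1 -2  2  1]
  M: [ 1 -1  1 -1 -1]
  T: [ 1  0 -1  1  0]
  [I]: (-1)·0+(1)·1+(-2)·-2+(1)·2+(-1)·1 = 6
  [M]: (-1)·1+(1)·-1+(-2)·1+(1)·-1+(-1)·-1 = -4
  [T]: (-1)·1+(1)·0+(-2)·-1+(1)·1+(-1)·0 = 2
⇒ I^6 M^-4 T^2

{"I": 6, "M": -4, "T": 2}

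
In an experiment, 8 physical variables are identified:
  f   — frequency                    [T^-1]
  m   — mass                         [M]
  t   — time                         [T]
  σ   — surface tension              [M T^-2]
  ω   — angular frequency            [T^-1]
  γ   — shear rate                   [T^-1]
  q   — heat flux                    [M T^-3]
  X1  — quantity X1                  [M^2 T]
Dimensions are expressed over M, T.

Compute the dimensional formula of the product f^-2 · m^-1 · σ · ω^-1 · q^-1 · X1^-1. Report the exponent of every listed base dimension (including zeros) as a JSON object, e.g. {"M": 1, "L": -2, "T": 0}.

Write exponents as rows M,T / cols f,m,t,σ,ω,γ,q,X1:
  M: [ 0  1  0  1  0  0  1  2]
  T: [-1  0  1 -2 -1 -1 -3  1]
  [M]: (-2)·0+(-1)·1+(1)·1+(-1)·0+(-1)·1+(-1)·2 = -3
  [T]: (-2)·-1+(-1)·0+(1)·-2+(-1)·-1+(-1)·-3+(-1)·1 = 3
⇒ M^-3 T^3

{"M": -3, "T": 3}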